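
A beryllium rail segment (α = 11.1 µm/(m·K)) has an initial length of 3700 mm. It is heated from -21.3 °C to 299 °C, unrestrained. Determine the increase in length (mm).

13.2 mm

ΔT = 299 − (-21.3) = 320.3 K.
ΔL = α·L₀·ΔT = 11.1×10⁻⁶ × 3700 mm × 320.3 K = 13.2 mm.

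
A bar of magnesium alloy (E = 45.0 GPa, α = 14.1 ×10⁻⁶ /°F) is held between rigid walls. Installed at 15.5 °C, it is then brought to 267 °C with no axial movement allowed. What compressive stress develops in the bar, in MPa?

287 MPa

α = 14.1×10⁻⁶/°F × 9/5 = 25.4×10⁻⁶/K.
ΔT = 251.5 K. Constrained thermal stress σ = E·α·ΔT = 45.00×10³ MPa × 25.4×10⁻⁶ × 251.5 = 287 MPa (compressive).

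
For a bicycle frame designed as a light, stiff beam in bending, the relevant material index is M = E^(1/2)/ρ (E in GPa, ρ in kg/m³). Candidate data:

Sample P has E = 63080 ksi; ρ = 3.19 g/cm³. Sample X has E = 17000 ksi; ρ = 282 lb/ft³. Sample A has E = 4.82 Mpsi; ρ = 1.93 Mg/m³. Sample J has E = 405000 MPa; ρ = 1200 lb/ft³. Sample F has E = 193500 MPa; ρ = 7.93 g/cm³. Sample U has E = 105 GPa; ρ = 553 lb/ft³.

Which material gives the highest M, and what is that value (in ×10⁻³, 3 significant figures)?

sample P, M = 6.54×10⁻³

Convert each candidate to consistent units, then evaluate M:
  sample P: E = 434.9 GPa, ρ = 3190 kg/m³
  sample X: E = 117.2 GPa, ρ = 4517 kg/m³
  sample A: E = 33.23 GPa, ρ = 1930 kg/m³
  sample J: E = 405.0 GPa, ρ = 19220 kg/m³
  sample F: E = 193.5 GPa, ρ = 7930 kg/m³
  sample U: E = 105.0 GPa, ρ = 8858 kg/m³
  sample P: M = 6.54×10⁻³
  sample A: M = 2.99×10⁻³
  sample X: M = 2.40×10⁻³
  sample F: M = 1.75×10⁻³
  sample U: M = 1.16×10⁻³
  sample J: M = 1.05×10⁻³
The maximum is for sample P.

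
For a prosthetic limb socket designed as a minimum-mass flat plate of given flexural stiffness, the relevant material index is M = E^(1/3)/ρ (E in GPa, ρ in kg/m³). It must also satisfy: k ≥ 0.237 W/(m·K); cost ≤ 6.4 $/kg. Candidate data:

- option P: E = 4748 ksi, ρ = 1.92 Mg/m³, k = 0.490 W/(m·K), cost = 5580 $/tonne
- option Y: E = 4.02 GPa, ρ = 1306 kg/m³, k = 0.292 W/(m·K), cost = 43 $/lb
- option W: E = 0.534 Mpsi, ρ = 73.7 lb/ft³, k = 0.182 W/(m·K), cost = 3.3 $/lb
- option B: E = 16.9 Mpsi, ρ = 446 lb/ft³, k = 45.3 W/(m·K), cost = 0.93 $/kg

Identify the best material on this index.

Screen on constraints: k ≥ 0.237 W/(m·K); cost ≤ 6.4 $/kg. Survivors: option P, option B.
In SI units:
  option P: E = 32.74 GPa, ρ = 1920 kg/m³
  option B: E = 116.5 GPa, ρ = 7144 kg/m³
  option P: M = 1.67×10⁻³
  option B: M = 0.684×10⁻³
Option P has the largest M.

option P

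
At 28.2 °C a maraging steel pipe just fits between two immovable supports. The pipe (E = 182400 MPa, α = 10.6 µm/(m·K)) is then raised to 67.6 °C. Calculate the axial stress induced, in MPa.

76.2 MPa

E = 182400 MPa = 182.4 GPa.
ΔT = 39.40 K. Constrained thermal stress σ = E·α·ΔT = 182.4×10³ MPa × 10.6×10⁻⁶ × 39.40 = 76.2 MPa (compressive).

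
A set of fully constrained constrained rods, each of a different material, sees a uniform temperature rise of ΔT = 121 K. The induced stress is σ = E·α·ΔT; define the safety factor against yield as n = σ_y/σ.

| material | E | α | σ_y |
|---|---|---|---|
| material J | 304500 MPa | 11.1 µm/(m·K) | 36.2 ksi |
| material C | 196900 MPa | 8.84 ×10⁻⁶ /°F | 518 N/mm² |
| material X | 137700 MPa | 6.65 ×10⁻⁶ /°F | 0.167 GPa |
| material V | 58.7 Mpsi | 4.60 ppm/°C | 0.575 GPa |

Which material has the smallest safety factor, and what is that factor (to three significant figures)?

material J, n = 0.610

In consistent units (E in GPa, α in ×10⁻⁶/K, σ_y in MPa):
  material J: E = 304.5, α = 11.1, σ_y = 249.6 → σ = 409 MPa, n = 0.610
  material C: E = 196.9, α = 15.9, σ_y = 518.0 → σ = 379 MPa, n = 1.37
  material X: E = 137.7, α = 12.0, σ_y = 167.0 → σ = 199 MPa, n = 0.837
  material V: E = 404.7, α = 4.60, σ_y = 575.0 → σ = 225 MPa, n = 2.55
The minimum is material J at n = 0.610.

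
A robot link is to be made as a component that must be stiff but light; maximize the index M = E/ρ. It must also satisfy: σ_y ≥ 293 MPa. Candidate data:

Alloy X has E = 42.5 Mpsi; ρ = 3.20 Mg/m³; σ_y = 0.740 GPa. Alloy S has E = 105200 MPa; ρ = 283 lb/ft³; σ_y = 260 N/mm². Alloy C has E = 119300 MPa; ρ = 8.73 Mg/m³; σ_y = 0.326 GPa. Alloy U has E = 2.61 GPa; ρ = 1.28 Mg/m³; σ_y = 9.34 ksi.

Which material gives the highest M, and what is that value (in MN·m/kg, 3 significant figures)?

alloy X, M = 91.6 MN·m/kg

Screen on constraints: σ_y ≥ 293 MPa. Survivors: alloy X, alloy C.
In SI units:
  alloy X: E = 293.0 GPa, ρ = 3200 kg/m³
  alloy C: E = 119.3 GPa, ρ = 8730 kg/m³
  alloy X: M = 91.6 MN·m/kg
  alloy C: M = 13.7 MN·m/kg
Highest index: alloy X.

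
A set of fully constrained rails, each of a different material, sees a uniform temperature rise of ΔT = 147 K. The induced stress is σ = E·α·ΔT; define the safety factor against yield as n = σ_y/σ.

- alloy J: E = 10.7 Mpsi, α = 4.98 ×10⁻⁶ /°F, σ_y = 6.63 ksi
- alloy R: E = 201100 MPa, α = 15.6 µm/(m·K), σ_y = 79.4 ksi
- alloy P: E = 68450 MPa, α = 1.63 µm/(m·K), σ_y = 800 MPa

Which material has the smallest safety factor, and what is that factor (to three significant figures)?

Per material, after unit conversion:
  alloy J: E = 73.77, α = 8.96, σ_y = 45.71 → σ = 97.2 MPa, n = 0.470
  alloy R: E = 201.1, α = 15.6, σ_y = 547.4 → σ = 461 MPa, n = 1.19
  alloy P: E = 68.45, α = 1.63, σ_y = 800.0 → σ = 16.4 MPa, n = 48.8
Alloy J has the lowest safety factor, n = 0.470.

alloy J, n = 0.470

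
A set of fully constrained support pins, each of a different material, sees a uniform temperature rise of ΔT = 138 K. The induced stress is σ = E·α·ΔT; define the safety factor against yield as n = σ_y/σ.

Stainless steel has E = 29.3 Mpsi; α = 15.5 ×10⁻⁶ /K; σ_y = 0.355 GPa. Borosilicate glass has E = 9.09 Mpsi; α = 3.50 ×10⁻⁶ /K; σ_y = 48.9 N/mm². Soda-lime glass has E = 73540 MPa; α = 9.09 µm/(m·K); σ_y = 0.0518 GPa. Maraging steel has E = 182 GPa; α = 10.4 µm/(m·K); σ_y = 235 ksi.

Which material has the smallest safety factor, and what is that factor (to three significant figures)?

With everything in SI (GPa, ×10⁻⁶/K, MPa):
  stainless steel: E = 202.0, α = 15.5, σ_y = 355.0 → σ = 432 MPa, n = 0.822
  borosilicate glass: E = 62.67, α = 3.50, σ_y = 48.90 → σ = 30.3 MPa, n = 1.62
  soda-lime glass: E = 73.54, α = 9.09, σ_y = 51.80 → σ = 92.3 MPa, n = 0.562
  maraging steel: E = 182.0, α = 10.4, σ_y = 1620 → σ = 261 MPa, n = 6.20
Smallest n: soda-lime glass with n = 0.562.

soda-lime glass, n = 0.562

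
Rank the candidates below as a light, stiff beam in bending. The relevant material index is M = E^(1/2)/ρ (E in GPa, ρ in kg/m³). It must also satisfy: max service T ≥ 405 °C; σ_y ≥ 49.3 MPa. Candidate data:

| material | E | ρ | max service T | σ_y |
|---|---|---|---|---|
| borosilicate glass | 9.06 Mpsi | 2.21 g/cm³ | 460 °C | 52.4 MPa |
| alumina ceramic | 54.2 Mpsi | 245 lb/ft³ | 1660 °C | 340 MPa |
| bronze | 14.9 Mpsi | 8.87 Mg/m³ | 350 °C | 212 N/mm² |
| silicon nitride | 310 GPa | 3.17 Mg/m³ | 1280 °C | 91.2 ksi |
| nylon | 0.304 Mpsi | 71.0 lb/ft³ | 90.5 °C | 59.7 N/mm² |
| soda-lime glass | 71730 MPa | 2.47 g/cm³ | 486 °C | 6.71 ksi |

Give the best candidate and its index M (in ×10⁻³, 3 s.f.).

silicon nitride, M = 5.55×10⁻³

Screen on constraints: max service T ≥ 405 °C; σ_y ≥ 49.3 MPa. Survivors: borosilicate glass, alumina ceramic, silicon nitride.
In SI units:
  borosilicate glass: E = 62.47 GPa, ρ = 2210 kg/m³
  alumina ceramic: E = 373.7 GPa, ρ = 3925 kg/m³
  silicon nitride: E = 310.0 GPa, ρ = 3170 kg/m³
  silicon nitride: M = 5.55×10⁻³
  alumina ceramic: M = 4.93×10⁻³
  borosilicate glass: M = 3.58×10⁻³
The maximum is for silicon nitride.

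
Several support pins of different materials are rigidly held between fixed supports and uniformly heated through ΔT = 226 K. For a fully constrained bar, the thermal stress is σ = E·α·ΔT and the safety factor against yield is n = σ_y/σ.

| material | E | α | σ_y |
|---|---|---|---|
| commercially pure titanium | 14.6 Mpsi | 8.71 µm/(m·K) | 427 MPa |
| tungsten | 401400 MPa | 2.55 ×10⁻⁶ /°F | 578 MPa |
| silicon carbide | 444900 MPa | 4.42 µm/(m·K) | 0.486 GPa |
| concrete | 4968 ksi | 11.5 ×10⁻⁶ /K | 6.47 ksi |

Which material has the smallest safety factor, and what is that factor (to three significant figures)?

concrete, n = 0.501

Converting E to GPa, α to ×10⁻⁶/K, σ_y to MPa, then σ and n for each:
  commercially pure titanium: E = 100.7, α = 8.71, σ_y = 427.0 → σ = 198 MPa, n = 2.15
  tungsten: E = 401.4, α = 4.59, σ_y = 578.0 → σ = 416 MPa, n = 1.39
  silicon carbide: E = 444.9, α = 4.42, σ_y = 486.0 → σ = 444 MPa, n = 1.09
  concrete: E = 34.25, α = 11.5, σ_y = 44.61 → σ = 89.0 MPa, n = 0.501
Concrete has the lowest safety factor, n = 0.501.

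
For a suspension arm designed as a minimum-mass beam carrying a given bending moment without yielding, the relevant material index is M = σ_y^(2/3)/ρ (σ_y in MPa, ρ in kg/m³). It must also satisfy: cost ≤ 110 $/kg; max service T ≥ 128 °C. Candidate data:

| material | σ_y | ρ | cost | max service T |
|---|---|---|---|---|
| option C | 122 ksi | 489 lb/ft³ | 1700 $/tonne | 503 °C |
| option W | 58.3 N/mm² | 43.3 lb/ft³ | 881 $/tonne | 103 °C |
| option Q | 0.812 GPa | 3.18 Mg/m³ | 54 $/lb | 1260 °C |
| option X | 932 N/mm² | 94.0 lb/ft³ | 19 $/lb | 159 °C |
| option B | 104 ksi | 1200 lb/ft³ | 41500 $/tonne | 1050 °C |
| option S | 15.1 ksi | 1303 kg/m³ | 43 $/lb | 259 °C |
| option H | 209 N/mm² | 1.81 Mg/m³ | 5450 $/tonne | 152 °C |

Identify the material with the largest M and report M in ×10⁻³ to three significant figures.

Screen on constraints: cost ≤ 110 $/kg; max service T ≥ 128 °C. Survivors: option C, option X, option B, option S, option H.
In SI units:
  option C: σ_y = 841.2 MPa, ρ = 7833 kg/m³
  option X: σ_y = 932.0 MPa, ρ = 1506 kg/m³
  option B: σ_y = 717.1 MPa, ρ = 19220 kg/m³
  option S: σ_y = 104.1 MPa, ρ = 1303 kg/m³
  option H: σ_y = 209.0 MPa, ρ = 1810 kg/m³
  option X: M = 63.4×10⁻³
  option H: M = 19.5×10⁻³
  option S: M = 17.0×10⁻³
  option C: M = 11.4×10⁻³
  option B: M = 4.17×10⁻³
Option X ranks first.

option X, M = 63.4×10⁻³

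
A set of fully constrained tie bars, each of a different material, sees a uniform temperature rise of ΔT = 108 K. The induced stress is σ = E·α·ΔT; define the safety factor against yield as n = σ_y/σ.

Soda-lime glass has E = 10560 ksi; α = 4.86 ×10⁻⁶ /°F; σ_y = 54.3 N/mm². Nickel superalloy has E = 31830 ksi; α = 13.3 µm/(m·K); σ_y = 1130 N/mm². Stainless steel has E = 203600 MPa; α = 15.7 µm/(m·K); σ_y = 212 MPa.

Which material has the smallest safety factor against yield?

stainless steel

Converting E to GPa, α to ×10⁻⁶/K, σ_y to MPa, then σ and n for each:
  soda-lime glass: E = 72.81, α = 8.75, σ_y = 54.30 → σ = 68.8 MPa, n = 0.789
  nickel superalloy: E = 219.5, α = 13.3, σ_y = 1130 → σ = 315 MPa, n = 3.58
  stainless steel: E = 203.6, α = 15.7, σ_y = 212.0 → σ = 345 MPa, n = 0.614
Smallest n: stainless steel with n = 0.614.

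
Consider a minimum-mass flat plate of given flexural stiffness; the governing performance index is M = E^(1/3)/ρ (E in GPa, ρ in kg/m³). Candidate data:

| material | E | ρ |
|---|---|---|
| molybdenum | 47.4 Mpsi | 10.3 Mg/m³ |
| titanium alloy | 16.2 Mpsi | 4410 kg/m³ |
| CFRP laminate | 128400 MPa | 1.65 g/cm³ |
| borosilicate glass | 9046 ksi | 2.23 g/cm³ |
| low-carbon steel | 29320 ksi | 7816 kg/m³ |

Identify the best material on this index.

CFRP laminate

Putting every candidate on a common basis:
  molybdenum: E = 326.8 GPa, ρ = 10300 kg/m³
  titanium alloy: E = 111.7 GPa, ρ = 4410 kg/m³
  CFRP laminate: E = 128.4 GPa, ρ = 1650 kg/m³
  borosilicate glass: E = 62.37 GPa, ρ = 2230 kg/m³
  low-carbon steel: E = 202.2 GPa, ρ = 7816 kg/m³
  CFRP laminate: M = 3.06×10⁻³
  borosilicate glass: M = 1.78×10⁻³
  titanium alloy: M = 1.09×10⁻³
  low-carbon steel: M = 0.751×10⁻³
  molybdenum: M = 0.669×10⁻³
CFRP laminate ranks first.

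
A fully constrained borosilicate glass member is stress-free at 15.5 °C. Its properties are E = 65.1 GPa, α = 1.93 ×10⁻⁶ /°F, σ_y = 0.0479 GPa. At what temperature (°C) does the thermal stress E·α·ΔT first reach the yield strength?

α = 1.93×10⁻⁶/°F × 9/5 = 3.47×10⁻⁶/K.
σ_y = 0.0479 GPa = 47.90 MPa.
E·α·ΔT = 47.90 MPa ⇒ ΔT = 47.90 / (65.10×10³ × 3.47×10⁻⁶) = 211.8 K.
T = 15.5 + 211.8 = 227.3 °C.

227 °C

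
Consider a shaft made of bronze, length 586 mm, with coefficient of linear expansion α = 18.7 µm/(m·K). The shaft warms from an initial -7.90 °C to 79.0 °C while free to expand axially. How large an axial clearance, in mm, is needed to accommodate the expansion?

ΔT = 79.0 − (-7.90) = 86.90 K.
ΔL = α·L₀·ΔT = 18.7×10⁻⁶ × 586 mm × 86.90 K = 0.952 mm.

0.952 mm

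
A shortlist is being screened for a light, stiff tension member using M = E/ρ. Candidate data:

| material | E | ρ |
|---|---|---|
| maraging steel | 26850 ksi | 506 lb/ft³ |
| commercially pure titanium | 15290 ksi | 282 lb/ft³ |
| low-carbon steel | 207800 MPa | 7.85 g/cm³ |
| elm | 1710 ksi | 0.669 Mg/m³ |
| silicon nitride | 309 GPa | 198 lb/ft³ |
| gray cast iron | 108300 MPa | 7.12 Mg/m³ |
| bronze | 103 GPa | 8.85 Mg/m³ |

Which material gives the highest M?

silicon nitride

In SI units:
  maraging steel: E = 185.1 GPa, ρ = 8105 kg/m³
  commercially pure titanium: E = 105.4 GPa, ρ = 4517 kg/m³
  low-carbon steel: E = 207.8 GPa, ρ = 7850 kg/m³
  elm: E = 11.79 GPa, ρ = 669.0 kg/m³
  silicon nitride: E = 309.0 GPa, ρ = 3172 kg/m³
  gray cast iron: E = 108.3 GPa, ρ = 7120 kg/m³
  bronze: E = 103.0 GPa, ρ = 8850 kg/m³
  silicon nitride: M = 97.4 MN·m/kg
  low-carbon steel: M = 26.5 MN·m/kg
  commercially pure titanium: M = 23.3 MN·m/kg
  maraging steel: M = 22.8 MN·m/kg
  elm: M = 17.6 MN·m/kg
  gray cast iron: M = 15.2 MN·m/kg
  bronze: M = 11.6 MN·m/kg
Silicon nitride ranks first.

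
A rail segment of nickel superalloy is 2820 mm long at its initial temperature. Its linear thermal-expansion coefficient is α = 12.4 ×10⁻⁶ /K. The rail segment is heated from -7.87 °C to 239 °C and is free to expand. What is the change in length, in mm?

ΔT = 239 − (-7.87) = 246.9 K.
ΔL = α·L₀·ΔT = 12.4×10⁻⁶ × 2820 mm × 246.9 K = 8.63 mm.

8.63 mm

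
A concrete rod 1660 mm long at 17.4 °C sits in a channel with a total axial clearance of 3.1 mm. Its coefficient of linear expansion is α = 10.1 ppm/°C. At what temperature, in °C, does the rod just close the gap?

α·L₀·ΔT = 3.1 mm ⇒ ΔT = 3.1 / (10.1×10⁻⁶ × 1660.0) = 184.9 K.
T = 17.4 + 184.9 = 202.3 °C.

202 °C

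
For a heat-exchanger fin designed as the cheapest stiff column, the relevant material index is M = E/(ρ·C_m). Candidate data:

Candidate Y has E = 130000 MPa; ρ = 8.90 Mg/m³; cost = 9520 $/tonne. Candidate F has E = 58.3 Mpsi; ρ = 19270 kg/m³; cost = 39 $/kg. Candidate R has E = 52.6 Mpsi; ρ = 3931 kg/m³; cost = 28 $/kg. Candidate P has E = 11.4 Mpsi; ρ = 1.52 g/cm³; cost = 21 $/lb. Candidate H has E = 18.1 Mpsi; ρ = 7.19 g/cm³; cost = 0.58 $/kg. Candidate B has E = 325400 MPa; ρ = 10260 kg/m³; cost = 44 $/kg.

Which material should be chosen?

Convert each candidate to consistent units, then evaluate M:
  candidate Y: E = 130.0 GPa, ρ = 8900 kg/m³, cost = 9.520 $/kg
  candidate F: E = 402.0 GPa, ρ = 19270 kg/m³, cost = 39.00 $/kg
  candidate R: E = 362.7 GPa, ρ = 3931 kg/m³, cost = 28.00 $/kg
  candidate P: E = 78.60 GPa, ρ = 1520 kg/m³, cost = 46.30 $/kg
  candidate H: E = 124.8 GPa, ρ = 7190 kg/m³, cost = 0.5800 $/kg
  candidate B: E = 325.4 GPa, ρ = 10260 kg/m³, cost = 44.00 $/kg
  candidate H: M = 29.9 MN·m per $
  candidate R: M = 3.29 MN·m per $
  candidate Y: M = 1.53 MN·m per $
  candidate P: M = 1.12 MN·m per $
  candidate B: M = 0.721 MN·m per $
  candidate F: M = 0.535 MN·m per $
Candidate H ranks first.

candidate H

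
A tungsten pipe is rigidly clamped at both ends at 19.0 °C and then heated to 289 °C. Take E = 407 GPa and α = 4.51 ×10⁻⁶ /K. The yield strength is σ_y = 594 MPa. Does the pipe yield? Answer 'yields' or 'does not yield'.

ΔT = 270.0 K. Constrained thermal stress σ = E·α·ΔT = 407.0×10³ MPa × 4.51×10⁻⁶ × 270.0 = 496 MPa (compressive).
Compare to σ_y = 594 MPa: σ < σ_y, so it does not yield.

does not yield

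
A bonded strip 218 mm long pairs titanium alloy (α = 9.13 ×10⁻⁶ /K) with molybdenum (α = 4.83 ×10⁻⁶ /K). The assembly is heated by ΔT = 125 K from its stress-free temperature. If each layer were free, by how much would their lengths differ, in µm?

Δα = |9.13 − 4.83|×10⁻⁶/K = 4.30×10⁻⁶/K.
ΔL_mismatch = Δα·L·ΔT = 4.30×10⁻⁶ × 218.0 mm × 125.0 K = 117 µm.

117 µm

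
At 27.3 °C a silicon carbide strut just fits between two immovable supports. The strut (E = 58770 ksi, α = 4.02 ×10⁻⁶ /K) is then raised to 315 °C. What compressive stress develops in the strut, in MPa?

E = 58770 ksi = 405.2 GPa.
ΔT = 287.7 K. Constrained thermal stress σ = E·α·ΔT = 405.2×10³ MPa × 4.02×10⁻⁶ × 287.7 = 469 MPa (compressive).

469 MPa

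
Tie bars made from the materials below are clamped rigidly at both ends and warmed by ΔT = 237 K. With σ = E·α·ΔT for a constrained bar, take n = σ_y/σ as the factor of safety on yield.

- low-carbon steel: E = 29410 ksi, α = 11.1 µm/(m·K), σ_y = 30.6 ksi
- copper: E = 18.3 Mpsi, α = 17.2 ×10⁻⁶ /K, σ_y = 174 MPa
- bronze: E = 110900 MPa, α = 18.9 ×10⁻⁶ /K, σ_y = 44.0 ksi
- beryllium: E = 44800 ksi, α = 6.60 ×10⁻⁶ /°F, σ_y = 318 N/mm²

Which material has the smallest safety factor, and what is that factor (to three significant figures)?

In consistent units (E in GPa, α in ×10⁻⁶/K, σ_y in MPa):
  low-carbon steel: E = 202.8, α = 11.1, σ_y = 211.0 → σ = 533 MPa, n = 0.396
  copper: E = 126.2, α = 17.2, σ_y = 174.0 → σ = 514 MPa, n = 0.338
  bronze: E = 110.9, α = 18.9, σ_y = 303.4 → σ = 497 MPa, n = 0.611
  beryllium: E = 308.9, α = 11.9, σ_y = 318.0 → σ = 870 MPa, n = 0.366
Copper has the lowest safety factor, n = 0.338.

copper, n = 0.338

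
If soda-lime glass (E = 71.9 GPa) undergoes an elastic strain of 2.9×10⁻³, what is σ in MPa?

σ = E·ε = 71900 MPa × 2.9×10⁻³ = 209 MPa.

209 MPa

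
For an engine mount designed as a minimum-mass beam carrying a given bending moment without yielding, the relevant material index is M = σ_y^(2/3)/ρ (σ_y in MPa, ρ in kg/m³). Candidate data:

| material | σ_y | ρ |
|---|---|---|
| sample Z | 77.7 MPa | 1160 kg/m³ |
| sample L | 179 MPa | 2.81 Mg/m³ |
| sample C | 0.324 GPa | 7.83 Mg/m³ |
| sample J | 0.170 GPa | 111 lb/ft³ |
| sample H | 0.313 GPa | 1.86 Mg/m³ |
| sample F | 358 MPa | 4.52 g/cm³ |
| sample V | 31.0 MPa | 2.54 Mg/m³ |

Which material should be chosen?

Normalizing units and computing the index:
  sample Z: σ_y = 77.70 MPa, ρ = 1160 kg/m³
  sample L: σ_y = 179.0 MPa, ρ = 2810 kg/m³
  sample C: σ_y = 324.0 MPa, ρ = 7830 kg/m³
  sample J: σ_y = 170.0 MPa, ρ = 1778 kg/m³
  sample H: σ_y = 313.0 MPa, ρ = 1860 kg/m³
  sample F: σ_y = 358.0 MPa, ρ = 4520 kg/m³
  sample V: σ_y = 31.00 MPa, ρ = 2540 kg/m³
  sample H: M = 24.8×10⁻³
  sample J: M = 17.3×10⁻³
  sample Z: M = 15.7×10⁻³
  sample L: M = 11.3×10⁻³
  sample F: M = 11.2×10⁻³
  sample C: M = 6.02×10⁻³
  sample V: M = 3.89×10⁻³
Sample H ranks first.

sample H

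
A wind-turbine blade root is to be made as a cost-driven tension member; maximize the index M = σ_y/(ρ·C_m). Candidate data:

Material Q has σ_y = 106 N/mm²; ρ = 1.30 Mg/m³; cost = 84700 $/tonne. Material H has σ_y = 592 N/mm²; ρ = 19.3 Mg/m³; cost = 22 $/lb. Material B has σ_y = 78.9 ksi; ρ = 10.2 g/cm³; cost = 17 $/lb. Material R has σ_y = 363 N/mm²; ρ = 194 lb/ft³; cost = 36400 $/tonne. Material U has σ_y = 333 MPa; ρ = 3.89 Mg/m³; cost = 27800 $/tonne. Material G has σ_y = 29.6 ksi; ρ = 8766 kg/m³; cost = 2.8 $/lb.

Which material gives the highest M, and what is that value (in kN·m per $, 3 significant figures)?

material G, M = 3.77 kN·m per $

Normalizing units and computing the index:
  material Q: σ_y = 106.0 MPa, ρ = 1300 kg/m³, cost = 84.70 $/kg
  material H: σ_y = 592.0 MPa, ρ = 19300 kg/m³, cost = 48.50 $/kg
  material B: σ_y = 544.0 MPa, ρ = 10200 kg/m³, cost = 37.48 $/kg
  material R: σ_y = 363.0 MPa, ρ = 3108 kg/m³, cost = 36.40 $/kg
  material U: σ_y = 333.0 MPa, ρ = 3890 kg/m³, cost = 27.80 $/kg
  material G: σ_y = 204.1 MPa, ρ = 8766 kg/m³, cost = 6.173 $/kg
  material G: M = 3.77 kN·m per $
  material R: M = 3.21 kN·m per $
  material U: M = 3.08 kN·m per $
  material B: M = 1.42 kN·m per $
  material Q: M = 0.963 kN·m per $
  material H: M = 0.632 kN·m per $
Material G has the largest M.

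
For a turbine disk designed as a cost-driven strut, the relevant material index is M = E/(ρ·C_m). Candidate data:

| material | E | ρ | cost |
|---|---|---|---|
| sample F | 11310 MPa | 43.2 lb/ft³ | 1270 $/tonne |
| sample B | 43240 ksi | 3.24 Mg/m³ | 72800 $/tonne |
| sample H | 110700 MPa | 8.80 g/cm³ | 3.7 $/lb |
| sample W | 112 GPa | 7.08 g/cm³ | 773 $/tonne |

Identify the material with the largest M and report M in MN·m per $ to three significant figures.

sample W, M = 20.5 MN·m per $

After converting to SI:
  sample F: E = 11.31 GPa, ρ = 692.0 kg/m³, cost = 1.270 $/kg
  sample B: E = 298.1 GPa, ρ = 3240 kg/m³, cost = 72.80 $/kg
  sample H: E = 110.7 GPa, ρ = 8800 kg/m³, cost = 8.157 $/kg
  sample W: E = 112.0 GPa, ρ = 7080 kg/m³, cost = 0.7730 $/kg
  sample W: M = 20.5 MN·m per $
  sample F: M = 12.9 MN·m per $
  sample H: M = 1.54 MN·m per $
  sample B: M = 1.26 MN·m per $
The maximum is for sample W.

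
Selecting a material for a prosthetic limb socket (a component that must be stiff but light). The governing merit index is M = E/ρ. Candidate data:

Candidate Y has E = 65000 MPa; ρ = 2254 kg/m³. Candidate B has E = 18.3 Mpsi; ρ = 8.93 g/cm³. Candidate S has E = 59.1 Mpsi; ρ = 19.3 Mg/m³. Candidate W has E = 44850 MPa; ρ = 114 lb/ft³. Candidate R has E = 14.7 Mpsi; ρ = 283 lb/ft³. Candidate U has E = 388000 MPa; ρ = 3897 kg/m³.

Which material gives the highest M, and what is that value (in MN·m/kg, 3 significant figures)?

After converting to SI:
  candidate Y: E = 65.00 GPa, ρ = 2254 kg/m³
  candidate B: E = 126.2 GPa, ρ = 8930 kg/m³
  candidate S: E = 407.5 GPa, ρ = 19300 kg/m³
  candidate W: E = 44.85 GPa, ρ = 1826 kg/m³
  candidate R: E = 101.4 GPa, ρ = 4533 kg/m³
  candidate U: E = 388.0 GPa, ρ = 3897 kg/m³
  candidate U: M = 99.6 MN·m/kg
  candidate Y: M = 28.8 MN·m/kg
  candidate W: M = 24.6 MN·m/kg
  candidate R: M = 22.4 MN·m/kg
  candidate S: M = 21.1 MN·m/kg
  candidate B: M = 14.1 MN·m/kg
Candidate U has the largest M.

candidate U, M = 99.6 MN·m/kg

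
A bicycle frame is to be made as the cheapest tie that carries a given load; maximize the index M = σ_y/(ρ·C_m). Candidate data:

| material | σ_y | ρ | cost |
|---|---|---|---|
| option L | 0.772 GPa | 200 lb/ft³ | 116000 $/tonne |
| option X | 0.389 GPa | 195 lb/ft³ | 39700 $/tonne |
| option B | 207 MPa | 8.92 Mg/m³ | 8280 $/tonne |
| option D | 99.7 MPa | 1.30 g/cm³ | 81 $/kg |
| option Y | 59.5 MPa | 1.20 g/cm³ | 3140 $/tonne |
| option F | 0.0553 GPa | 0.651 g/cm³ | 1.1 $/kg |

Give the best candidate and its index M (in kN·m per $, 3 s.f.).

In SI units:
  option L: σ_y = 772.0 MPa, ρ = 3204 kg/m³, cost = 116.0 $/kg
  option X: σ_y = 389.0 MPa, ρ = 3124 kg/m³, cost = 39.70 $/kg
  option B: σ_y = 207.0 MPa, ρ = 8920 kg/m³, cost = 8.280 $/kg
  option D: σ_y = 99.70 MPa, ρ = 1300 kg/m³, cost = 81.00 $/kg
  option Y: σ_y = 59.50 MPa, ρ = 1200 kg/m³, cost = 3.140 $/kg
  option F: σ_y = 55.30 MPa, ρ = 651.0 kg/m³, cost = 1.100 $/kg
  option F: M = 77.2 kN·m per $
  option Y: M = 15.8 kN·m per $
  option X: M = 3.14 kN·m per $
  option B: M = 2.80 kN·m per $
  option L: M = 2.08 kN·m per $
  option D: M = 0.947 kN·m per $
The maximum is for option F.

option F, M = 77.2 kN·m per $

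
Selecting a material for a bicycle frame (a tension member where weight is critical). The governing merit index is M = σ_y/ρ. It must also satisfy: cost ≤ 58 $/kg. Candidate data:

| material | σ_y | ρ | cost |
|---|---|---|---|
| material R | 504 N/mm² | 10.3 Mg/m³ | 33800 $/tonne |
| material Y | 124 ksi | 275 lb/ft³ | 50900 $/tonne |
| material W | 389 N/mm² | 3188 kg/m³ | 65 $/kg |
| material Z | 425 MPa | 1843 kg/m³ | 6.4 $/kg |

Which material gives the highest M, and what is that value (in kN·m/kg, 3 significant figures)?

material Z, M = 231 kN·m/kg

Screen on constraints: cost ≤ 58 $/kg. Survivors: material R, material Y, material Z.
After converting to SI:
  material R: σ_y = 504.0 MPa, ρ = 10300 kg/m³
  material Y: σ_y = 855.0 MPa, ρ = 4405 kg/m³
  material Z: σ_y = 425.0 MPa, ρ = 1843 kg/m³
  material Z: M = 231 kN·m/kg
  material Y: M = 194 kN·m/kg
  material R: M = 48.9 kN·m/kg
Highest index: material Z.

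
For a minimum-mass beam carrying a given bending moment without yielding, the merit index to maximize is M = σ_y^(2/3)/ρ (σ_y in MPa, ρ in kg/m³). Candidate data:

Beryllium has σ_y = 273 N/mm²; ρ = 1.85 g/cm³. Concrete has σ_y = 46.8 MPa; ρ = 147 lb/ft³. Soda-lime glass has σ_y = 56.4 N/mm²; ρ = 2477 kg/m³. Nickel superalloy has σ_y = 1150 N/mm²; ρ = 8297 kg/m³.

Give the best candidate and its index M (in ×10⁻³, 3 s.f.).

Putting every candidate on a common basis:
  beryllium: σ_y = 273.0 MPa, ρ = 1850 kg/m³
  concrete: σ_y = 46.80 MPa, ρ = 2355 kg/m³
  soda-lime glass: σ_y = 56.40 MPa, ρ = 2477 kg/m³
  nickel superalloy: σ_y = 1150 MPa, ρ = 8297 kg/m³
  beryllium: M = 22.7×10⁻³
  nickel superalloy: M = 13.2×10⁻³
  soda-lime glass: M = 5.94×10⁻³
  concrete: M = 5.52×10⁻³
Beryllium ranks first.

beryllium, M = 22.7×10⁻³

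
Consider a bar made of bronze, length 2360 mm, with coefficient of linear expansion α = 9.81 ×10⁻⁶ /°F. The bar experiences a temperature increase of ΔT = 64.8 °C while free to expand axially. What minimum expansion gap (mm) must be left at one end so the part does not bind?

Convert α: 9.81×10⁻⁶/°F × (9/5) = 17.7×10⁻⁶/K.
ΔL = α·L₀·ΔT = 17.7×10⁻⁶ × 2360 mm × 64.80 K = 2.70 mm.

2.70 mm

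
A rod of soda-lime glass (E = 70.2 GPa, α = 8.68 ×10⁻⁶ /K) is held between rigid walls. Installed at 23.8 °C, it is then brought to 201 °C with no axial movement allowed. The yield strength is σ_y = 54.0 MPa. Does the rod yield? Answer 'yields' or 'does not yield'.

yields

ΔT = 177.2 K. Constrained thermal stress σ = E·α·ΔT = 70.20×10³ MPa × 8.68×10⁻⁶ × 177.2 = 108 MPa (compressive).
Compare to σ_y = 54.0 MPa: σ ≥ σ_y, so it yields.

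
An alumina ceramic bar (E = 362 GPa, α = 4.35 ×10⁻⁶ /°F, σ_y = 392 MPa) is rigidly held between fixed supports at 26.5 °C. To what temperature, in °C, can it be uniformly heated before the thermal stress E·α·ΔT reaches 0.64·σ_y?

α = 4.35×10⁻⁶/°F × 9/5 = 7.83×10⁻⁶/K.
E·α·ΔT = 250.9 MPa ⇒ ΔT = 250.9 / (362.0×10³ × 7.83×10⁻⁶) = 88.51 K.
T = 26.5 + 88.51 = 115.0 °C.

115 °C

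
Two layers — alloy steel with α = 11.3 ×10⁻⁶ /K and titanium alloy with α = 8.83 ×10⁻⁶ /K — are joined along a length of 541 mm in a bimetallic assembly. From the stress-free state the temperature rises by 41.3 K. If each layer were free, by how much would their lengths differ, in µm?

Δα = |11.3 − 8.83|×10⁻⁶/K = 2.47×10⁻⁶/K.
ΔL_mismatch = Δα·L·ΔT = 2.47×10⁻⁶ × 541.0 mm × 41.3 K = 55.2 µm.

55.2 µm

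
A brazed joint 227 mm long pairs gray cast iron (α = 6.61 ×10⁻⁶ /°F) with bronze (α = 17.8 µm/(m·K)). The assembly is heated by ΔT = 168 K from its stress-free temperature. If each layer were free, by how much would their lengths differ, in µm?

gray cast iron: α = 6.61×10⁻⁶/°F × 9/5 = 11.9×10⁻⁶/K.
Δα = |11.9 − 17.8|×10⁻⁶/K = 5.90×10⁻⁶/K.
ΔL_mismatch = Δα·L·ΔT = 5.90×10⁻⁶ × 227.0 mm × 168.0 K = 225 µm.

225 µm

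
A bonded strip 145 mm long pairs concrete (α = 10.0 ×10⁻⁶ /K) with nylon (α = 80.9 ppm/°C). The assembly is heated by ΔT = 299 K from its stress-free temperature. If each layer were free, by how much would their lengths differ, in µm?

Δα = |10.0 − 80.9|×10⁻⁶/K = 70.9×10⁻⁶/K.
ΔL_mismatch = Δα·L·ΔT = 70.9×10⁻⁶ × 145.0 mm × 299.0 K = 3070 µm.

3070 µm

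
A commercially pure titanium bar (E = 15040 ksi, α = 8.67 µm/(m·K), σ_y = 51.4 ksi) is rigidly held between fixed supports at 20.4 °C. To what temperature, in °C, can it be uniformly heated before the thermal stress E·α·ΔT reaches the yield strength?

415 °C

E = 15040 ksi = 103.7 GPa.
σ_y = 51.4 ksi = 354.4 MPa.
E·α·ΔT = 354.4 MPa ⇒ ΔT = 354.4 / (103.7×10³ × 8.67×10⁻⁶) = 394.2 K.
T = 20.4 + 394.2 = 414.6 °C.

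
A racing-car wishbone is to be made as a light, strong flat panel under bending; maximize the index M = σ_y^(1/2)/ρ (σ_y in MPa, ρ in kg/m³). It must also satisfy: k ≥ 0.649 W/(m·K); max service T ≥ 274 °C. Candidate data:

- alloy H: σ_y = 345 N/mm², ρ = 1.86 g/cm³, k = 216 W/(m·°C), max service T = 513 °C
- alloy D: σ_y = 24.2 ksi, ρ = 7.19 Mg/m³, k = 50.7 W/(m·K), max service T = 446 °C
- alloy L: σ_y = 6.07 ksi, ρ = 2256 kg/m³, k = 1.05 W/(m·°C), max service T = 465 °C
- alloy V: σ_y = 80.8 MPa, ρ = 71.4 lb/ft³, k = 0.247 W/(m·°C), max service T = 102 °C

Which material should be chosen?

Screen on constraints: k ≥ 0.649 W/(m·K); max service T ≥ 274 °C. Survivors: alloy H, alloy D, alloy L.
In SI units:
  alloy H: σ_y = 345.0 MPa, ρ = 1860 kg/m³
  alloy D: σ_y = 166.9 MPa, ρ = 7190 kg/m³
  alloy L: σ_y = 41.85 MPa, ρ = 2256 kg/m³
  alloy H: M = 9.99×10⁻³
  alloy L: M = 2.87×10⁻³
  alloy D: M = 1.80×10⁻³
Alloy H has the largest M.

alloy H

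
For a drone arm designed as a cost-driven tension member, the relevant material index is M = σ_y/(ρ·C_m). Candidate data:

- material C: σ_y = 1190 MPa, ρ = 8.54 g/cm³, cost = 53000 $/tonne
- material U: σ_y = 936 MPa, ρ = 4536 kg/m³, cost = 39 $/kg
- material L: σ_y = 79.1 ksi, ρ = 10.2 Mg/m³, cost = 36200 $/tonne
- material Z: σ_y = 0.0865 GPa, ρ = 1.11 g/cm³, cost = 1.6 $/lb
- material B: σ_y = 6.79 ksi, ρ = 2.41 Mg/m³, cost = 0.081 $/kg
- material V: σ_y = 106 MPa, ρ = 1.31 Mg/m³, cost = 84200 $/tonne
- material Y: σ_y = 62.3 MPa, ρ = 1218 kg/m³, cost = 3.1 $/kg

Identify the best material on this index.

material B

After converting to SI:
  material C: σ_y = 1190 MPa, ρ = 8540 kg/m³, cost = 53.00 $/kg
  material U: σ_y = 936.0 MPa, ρ = 4536 kg/m³, cost = 39.00 $/kg
  material L: σ_y = 545.4 MPa, ρ = 10200 kg/m³, cost = 36.20 $/kg
  material Z: σ_y = 86.50 MPa, ρ = 1110 kg/m³, cost = 3.527 $/kg
  material B: σ_y = 46.82 MPa, ρ = 2410 kg/m³, cost = 0.08100 $/kg
  material V: σ_y = 106.0 MPa, ρ = 1310 kg/m³, cost = 84.20 $/kg
  material Y: σ_y = 62.30 MPa, ρ = 1218 kg/m³, cost = 3.100 $/kg
  material B: M = 240 kN·m per $
  material Z: M = 22.1 kN·m per $
  material Y: M = 16.5 kN·m per $
  material U: M = 5.29 kN·m per $
  material C: M = 2.63 kN·m per $
  material L: M = 1.48 kN·m per $
  material V: M = 0.961 kN·m per $
Material B ranks first.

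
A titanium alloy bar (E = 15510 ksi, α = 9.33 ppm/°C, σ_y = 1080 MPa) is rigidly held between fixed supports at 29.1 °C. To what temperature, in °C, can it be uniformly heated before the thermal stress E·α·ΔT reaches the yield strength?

1110 °C

E = 15510 ksi = 106.9 GPa.
E·α·ΔT = 1080 MPa ⇒ ΔT = 1080 / (106.9×10³ × 9.33×10⁻⁶) = 1082 K.
T = 29.1 + 1082 = 1112 °C.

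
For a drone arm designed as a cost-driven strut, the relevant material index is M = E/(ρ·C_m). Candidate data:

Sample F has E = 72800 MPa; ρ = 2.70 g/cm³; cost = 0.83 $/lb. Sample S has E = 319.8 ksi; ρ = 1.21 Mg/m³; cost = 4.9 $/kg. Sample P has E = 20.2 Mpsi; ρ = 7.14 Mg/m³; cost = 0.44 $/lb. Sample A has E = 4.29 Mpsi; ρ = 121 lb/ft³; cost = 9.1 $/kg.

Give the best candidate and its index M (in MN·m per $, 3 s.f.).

sample P, M = 20.1 MN·m per $

Convert each candidate to consistent units, then evaluate M:
  sample F: E = 72.80 GPa, ρ = 2700 kg/m³, cost = 1.830 $/kg
  sample S: E = 2.205 GPa, ρ = 1210 kg/m³, cost = 4.900 $/kg
  sample P: E = 139.3 GPa, ρ = 7140 kg/m³, cost = 0.9700 $/kg
  sample A: E = 29.58 GPa, ρ = 1938 kg/m³, cost = 9.100 $/kg
  sample P: M = 20.1 MN·m per $
  sample F: M = 14.7 MN·m per $
  sample A: M = 1.68 MN·m per $
  sample S: M = 0.372 MN·m per $
Sample P has the largest M.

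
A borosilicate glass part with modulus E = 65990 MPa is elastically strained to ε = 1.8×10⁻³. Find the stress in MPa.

E = 65990 MPa = 65.99 GPa.
σ = E·ε = 65990 MPa × 1.8×10⁻³ = 119 MPa.

119 MPa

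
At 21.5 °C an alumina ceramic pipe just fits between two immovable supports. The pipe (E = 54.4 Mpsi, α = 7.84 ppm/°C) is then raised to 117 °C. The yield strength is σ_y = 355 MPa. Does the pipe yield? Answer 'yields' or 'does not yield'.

E = 54.4 Mpsi = 375.1 GPa.
ΔT = 95.50 K. Constrained thermal stress σ = E·α·ΔT = 375.1×10³ MPa × 7.84×10⁻⁶ × 95.50 = 281 MPa (compressive).
Compare to σ_y = 355 MPa: σ < σ_y, so it does not yield.

does not yield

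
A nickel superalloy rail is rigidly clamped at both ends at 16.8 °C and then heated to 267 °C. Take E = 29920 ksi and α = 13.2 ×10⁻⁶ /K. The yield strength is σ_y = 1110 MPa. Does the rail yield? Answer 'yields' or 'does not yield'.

E = 29920 ksi = 206.3 GPa.
ΔT = 250.2 K. Constrained thermal stress σ = E·α·ΔT = 206.3×10³ MPa × 13.2×10⁻⁶ × 250.2 = 681 MPa (compressive).
Compare to σ_y = 1110 MPa: σ < σ_y, so it does not yield.

does not yield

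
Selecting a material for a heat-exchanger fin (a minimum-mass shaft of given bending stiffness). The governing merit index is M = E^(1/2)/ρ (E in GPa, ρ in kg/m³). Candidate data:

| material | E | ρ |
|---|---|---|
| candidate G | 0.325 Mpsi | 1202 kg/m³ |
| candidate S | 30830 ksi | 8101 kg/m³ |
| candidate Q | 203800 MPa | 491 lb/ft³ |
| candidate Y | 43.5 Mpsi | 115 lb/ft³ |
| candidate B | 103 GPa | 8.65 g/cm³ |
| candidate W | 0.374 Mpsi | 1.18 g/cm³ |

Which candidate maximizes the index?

Normalizing units and computing the index:
  candidate G: E = 2.241 GPa, ρ = 1202 kg/m³
  candidate S: E = 212.6 GPa, ρ = 8101 kg/m³
  candidate Q: E = 203.8 GPa, ρ = 7865 kg/m³
  candidate Y: E = 299.9 GPa, ρ = 1842 kg/m³
  candidate B: E = 103.0 GPa, ρ = 8650 kg/m³
  candidate W: E = 2.579 GPa, ρ = 1180 kg/m³
  candidate Y: M = 9.40×10⁻³
  candidate Q: M = 1.82×10⁻³
  candidate S: M = 1.80×10⁻³
  candidate W: M = 1.36×10⁻³
  candidate G: M = 1.25×10⁻³
  candidate B: M = 1.17×10⁻³
Candidate Y ranks first.

candidate Y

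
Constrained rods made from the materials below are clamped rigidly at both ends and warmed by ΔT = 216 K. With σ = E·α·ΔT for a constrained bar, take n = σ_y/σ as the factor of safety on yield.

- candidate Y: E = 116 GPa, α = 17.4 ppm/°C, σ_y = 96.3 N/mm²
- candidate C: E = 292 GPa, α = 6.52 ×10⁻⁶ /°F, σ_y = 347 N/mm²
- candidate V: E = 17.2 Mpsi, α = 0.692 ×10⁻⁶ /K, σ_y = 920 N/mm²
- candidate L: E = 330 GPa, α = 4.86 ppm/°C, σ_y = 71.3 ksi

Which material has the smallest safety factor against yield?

candidate Y

Converting E to GPa, α to ×10⁻⁶/K, σ_y to MPa, then σ and n for each:
  candidate Y: E = 116.0, α = 17.4, σ_y = 96.30 → σ = 436 MPa, n = 0.221
  candidate C: E = 292.0, α = 11.7, σ_y = 347.0 → σ = 740 MPa, n = 0.469
  candidate V: E = 118.6, α = 0.692, σ_y = 920.0 → σ = 17.7 MPa, n = 51.9
  candidate L: E = 330.0, α = 4.86, σ_y = 491.6 → σ = 346 MPa, n = 1.42
Candidate Y has the lowest safety factor, n = 0.221.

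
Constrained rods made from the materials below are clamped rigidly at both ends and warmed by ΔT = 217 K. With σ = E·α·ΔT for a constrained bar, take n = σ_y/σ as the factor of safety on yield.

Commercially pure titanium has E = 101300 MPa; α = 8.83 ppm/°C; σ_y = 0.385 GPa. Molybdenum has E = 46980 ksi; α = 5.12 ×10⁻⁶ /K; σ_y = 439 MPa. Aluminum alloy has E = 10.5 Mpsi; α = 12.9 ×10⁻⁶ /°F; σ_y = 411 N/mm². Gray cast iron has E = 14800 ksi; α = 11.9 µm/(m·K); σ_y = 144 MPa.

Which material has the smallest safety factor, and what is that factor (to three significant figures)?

In consistent units (E in GPa, α in ×10⁻⁶/K, σ_y in MPa):
  commercially pure titanium: E = 101.3, α = 8.83, σ_y = 385.0 → σ = 194 MPa, n = 1.98
  molybdenum: E = 323.9, α = 5.12, σ_y = 439.0 → σ = 360 MPa, n = 1.22
  aluminum alloy: E = 72.39, α = 23.2, σ_y = 411.0 → σ = 365 MPa, n = 1.13
  gray cast iron: E = 102.0, α = 11.9, σ_y = 144.0 → σ = 264 MPa, n = 0.546
The minimum is gray cast iron at n = 0.546.

gray cast iron, n = 0.546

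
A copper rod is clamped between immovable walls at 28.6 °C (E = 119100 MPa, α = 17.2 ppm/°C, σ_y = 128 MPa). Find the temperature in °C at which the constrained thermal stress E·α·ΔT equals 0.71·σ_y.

73.0 °C

E = 119100 MPa = 119.1 GPa.
E·α·ΔT = 90.88 MPa ⇒ ΔT = 90.88 / (119.1×10³ × 17.2×10⁻⁶) = 44.36 K.
T = 28.6 + 44.36 = 72.96 °C.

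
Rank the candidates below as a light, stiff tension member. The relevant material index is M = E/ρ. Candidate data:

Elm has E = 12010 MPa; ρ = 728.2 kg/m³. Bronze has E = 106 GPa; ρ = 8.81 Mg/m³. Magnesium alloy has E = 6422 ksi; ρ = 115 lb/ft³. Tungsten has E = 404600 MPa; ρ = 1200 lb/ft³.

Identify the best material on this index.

magnesium alloy

After converting to SI:
  elm: E = 12.01 GPa, ρ = 728.2 kg/m³
  bronze: E = 106.0 GPa, ρ = 8810 kg/m³
  magnesium alloy: E = 44.28 GPa, ρ = 1842 kg/m³
  tungsten: E = 404.6 GPa, ρ = 19220 kg/m³
  magnesium alloy: M = 24.0 MN·m/kg
  tungsten: M = 21.0 MN·m/kg
  elm: M = 16.5 MN·m/kg
  bronze: M = 12.0 MN·m/kg
The maximum is for magnesium alloy.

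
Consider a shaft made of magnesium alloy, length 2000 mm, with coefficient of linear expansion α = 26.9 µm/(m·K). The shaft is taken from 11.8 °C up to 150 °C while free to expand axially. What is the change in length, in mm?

ΔT = 150 − 11.8 = 138.2 K.
ΔL = α·L₀·ΔT = 26.9×10⁻⁶ × 2000 mm × 138.2 K = 7.44 mm.

7.44 mm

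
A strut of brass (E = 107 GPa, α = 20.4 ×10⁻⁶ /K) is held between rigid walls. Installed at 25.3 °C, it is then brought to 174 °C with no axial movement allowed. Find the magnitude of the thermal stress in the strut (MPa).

ΔT = 148.7 K. Constrained thermal stress σ = E·α·ΔT = 107.0×10³ MPa × 20.4×10⁻⁶ × 148.7 = 325 MPa (compressive).

325 MPa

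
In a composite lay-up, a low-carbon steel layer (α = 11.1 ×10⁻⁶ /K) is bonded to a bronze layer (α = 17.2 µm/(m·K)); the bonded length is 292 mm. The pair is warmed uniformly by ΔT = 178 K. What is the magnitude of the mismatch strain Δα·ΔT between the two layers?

Δα = |11.1 − 17.2|×10⁻⁶/K = 6.10×10⁻⁶/K.
Mismatch strain = Δα·ΔT = 6.10×10⁻⁶ × 178.0 = 1.09×10⁻³.

1.09×10⁻³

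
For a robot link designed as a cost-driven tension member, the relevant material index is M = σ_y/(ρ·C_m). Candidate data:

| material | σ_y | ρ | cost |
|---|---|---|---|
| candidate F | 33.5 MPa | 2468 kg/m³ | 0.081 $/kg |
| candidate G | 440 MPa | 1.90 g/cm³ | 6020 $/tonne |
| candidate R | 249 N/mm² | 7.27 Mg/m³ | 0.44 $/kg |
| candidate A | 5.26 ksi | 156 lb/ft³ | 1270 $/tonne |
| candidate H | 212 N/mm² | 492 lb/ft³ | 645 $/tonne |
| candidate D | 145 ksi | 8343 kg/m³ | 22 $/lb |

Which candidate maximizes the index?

candidate F

Normalizing units and computing the index:
  candidate F: σ_y = 33.50 MPa, ρ = 2468 kg/m³, cost = 0.08100 $/kg
  candidate G: σ_y = 440.0 MPa, ρ = 1900 kg/m³, cost = 6.020 $/kg
  candidate R: σ_y = 249.0 MPa, ρ = 7270 kg/m³, cost = 0.4400 $/kg
  candidate A: σ_y = 36.27 MPa, ρ = 2499 kg/m³, cost = 1.270 $/kg
  candidate H: σ_y = 212.0 MPa, ρ = 7881 kg/m³, cost = 0.6450 $/kg
  candidate D: σ_y = 999.7 MPa, ρ = 8343 kg/m³, cost = 48.50 $/kg
  candidate F: M = 168 kN·m per $
  candidate R: M = 77.8 kN·m per $
  candidate H: M = 41.7 kN·m per $
  candidate G: M = 38.5 kN·m per $
  candidate A: M = 11.4 kN·m per $
  candidate D: M = 2.47 kN·m per $
Highest index: candidate F.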